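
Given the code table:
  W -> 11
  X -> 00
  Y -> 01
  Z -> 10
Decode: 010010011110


Decoding:
01 -> Y
00 -> X
10 -> Z
01 -> Y
11 -> W
10 -> Z


Result: YXZYWZ


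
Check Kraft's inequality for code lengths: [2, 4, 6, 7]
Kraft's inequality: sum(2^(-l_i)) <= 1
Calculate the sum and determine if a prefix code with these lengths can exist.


Sum = 2^(-2) + 2^(-4) + 2^(-6) + 2^(-7)
    = 0.25 + 0.0625 + 0.015625 + 0.0078125
    = 43/128 = 0.3359375
Since 0.3359375 <= 1, Kraft's inequality IS satisfied.
A prefix code with these lengths CAN exist.

Kraft sum = 0.3359375. Satisfied.


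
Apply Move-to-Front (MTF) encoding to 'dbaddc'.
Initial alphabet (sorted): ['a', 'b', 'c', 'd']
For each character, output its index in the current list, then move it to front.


MTF encoding:
'd': index 3 in ['a', 'b', 'c', 'd'] -> ['d', 'a', 'b', 'c']
'b': index 2 in ['d', 'a', 'b', 'c'] -> ['b', 'd', 'a', 'c']
'a': index 2 in ['b', 'd', 'a', 'c'] -> ['a', 'b', 'd', 'c']
'd': index 2 in ['a', 'b', 'd', 'c'] -> ['d', 'a', 'b', 'c']
'd': index 0 in ['d', 'a', 'b', 'c'] -> ['d', 'a', 'b', 'c']
'c': index 3 in ['d', 'a', 'b', 'c'] -> ['c', 'd', 'a', 'b']


Output: [3, 2, 2, 2, 0, 3]


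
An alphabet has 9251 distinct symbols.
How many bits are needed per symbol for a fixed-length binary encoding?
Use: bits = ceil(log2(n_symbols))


log2(9251) = 13.1754
Bracket: 2^13 = 8192 < 9251 <= 2^14 = 16384
So ceil(log2(9251)) = 14

bits = ceil(log2(9251)) = ceil(13.1754) = 14 bits


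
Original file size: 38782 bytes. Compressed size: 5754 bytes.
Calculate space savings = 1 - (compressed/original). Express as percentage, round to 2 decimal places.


ratio = compressed/original = 5754/38782 = 0.148368
savings = 1 - ratio = 1 - 0.148368 = 0.851632
as a percentage: 0.851632 * 100 = 85.16%

Space savings = 1 - 5754/38782 = 85.16%


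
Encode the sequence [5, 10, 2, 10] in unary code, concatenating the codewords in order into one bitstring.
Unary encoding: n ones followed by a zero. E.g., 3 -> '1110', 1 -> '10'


Encode each number as n ones followed by a terminating 0:
  5 -> 111110 (6 bits)
  10 -> 11111111110 (11 bits)
  2 -> 110 (3 bits)
  10 -> 11111111110 (11 bits)
Total length = 6 + 11 + 3 + 11 = 31 bits.

Unary([5, 10, 2, 10]) = 1111101111111111011011111111110 (31 bits)


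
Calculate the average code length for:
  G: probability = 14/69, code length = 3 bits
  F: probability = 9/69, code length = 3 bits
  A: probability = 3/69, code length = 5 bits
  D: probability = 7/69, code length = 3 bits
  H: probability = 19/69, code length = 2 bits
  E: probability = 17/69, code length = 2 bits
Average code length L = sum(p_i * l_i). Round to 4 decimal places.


Weighted contributions p_i * l_i:
  G: (14/69) * 3 = 42/69
  F: (9/69) * 3 = 27/69
  A: (3/69) * 5 = 15/69
  D: (7/69) * 3 = 21/69
  H: (19/69) * 2 = 38/69
  E: (17/69) * 2 = 34/69
Sum = (42 + 27 + 15 + 21 + 38 + 34)/69 = 177/69

L = 177/69 = 2.5652 bits/symbol


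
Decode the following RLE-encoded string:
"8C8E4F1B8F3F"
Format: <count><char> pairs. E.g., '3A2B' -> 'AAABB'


Expanding each <count><char> pair:
  8C -> 'CCCCCCCC'
  8E -> 'EEEEEEEE'
  4F -> 'FFFF'
  1B -> 'B'
  8F -> 'FFFFFFFF'
  3F -> 'FFF'

Decoded = CCCCCCCCEEEEEEEEFFFFBFFFFFFFFFFF


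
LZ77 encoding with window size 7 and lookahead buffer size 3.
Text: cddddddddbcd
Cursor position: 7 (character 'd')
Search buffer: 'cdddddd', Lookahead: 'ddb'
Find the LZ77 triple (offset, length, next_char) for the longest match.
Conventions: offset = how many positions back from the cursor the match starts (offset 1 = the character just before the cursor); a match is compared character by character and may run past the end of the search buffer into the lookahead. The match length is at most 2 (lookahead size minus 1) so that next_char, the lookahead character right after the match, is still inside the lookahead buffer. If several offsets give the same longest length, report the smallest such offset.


Try each offset into the search buffer:
  offset=1 (pos 6, char 'd'): match length 2
  offset=2 (pos 5, char 'd'): match length 2
  offset=3 (pos 4, char 'd'): match length 2
  offset=4 (pos 3, char 'd'): match length 2
  offset=5 (pos 2, char 'd'): match length 2
  offset=6 (pos 1, char 'd'): match length 2
  offset=7 (pos 0, char 'c'): match length 0
Longest match has length 2, found at offsets 1, 2, 3, 4, 5, 6; take the smallest, offset 1.
next_char = character at position 7 + 2 = 9 -> 'b'

Best match: offset=1, length=2 (matching 'dd' starting at position 6)
LZ77 triple: (1, 2, 'b')


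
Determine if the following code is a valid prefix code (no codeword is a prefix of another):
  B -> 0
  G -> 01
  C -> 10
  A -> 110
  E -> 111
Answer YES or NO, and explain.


Checking each pair (does one codeword prefix another?):
  B='0' vs G='01': prefix -- VIOLATION

NO -- this is NOT a valid prefix code. B (0) is a prefix of G (01).


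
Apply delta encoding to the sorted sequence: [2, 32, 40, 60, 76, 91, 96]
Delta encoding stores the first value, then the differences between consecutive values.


First value: 2
Deltas:
  32 - 2 = 30
  40 - 32 = 8
  60 - 40 = 20
  76 - 60 = 16
  91 - 76 = 15
  96 - 91 = 5


Delta encoded: [2, 30, 8, 20, 16, 15, 5]


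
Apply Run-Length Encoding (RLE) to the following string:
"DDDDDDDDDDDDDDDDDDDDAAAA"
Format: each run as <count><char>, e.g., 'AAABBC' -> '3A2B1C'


Scanning runs left to right:
  i=0: run of 'D' x 20 -> '20D'
  i=20: run of 'A' x 4 -> '4A'

RLE = 20D4A


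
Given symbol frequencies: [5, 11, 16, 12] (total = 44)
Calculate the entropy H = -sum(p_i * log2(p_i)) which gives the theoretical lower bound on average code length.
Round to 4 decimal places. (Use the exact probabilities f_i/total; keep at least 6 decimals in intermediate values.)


Per-symbol terms -p_i * log2(p_i) with p_i = f_i/44:
  p = 5/44 = 0.113636: log2(p) = -3.137504, -p*log2(p) = 0.356534
  p = 11/44 = 0.250000: log2(p) = -2.000000, -p*log2(p) = 0.500000
  p = 16/44 = 0.363636: log2(p) = -1.459432, -p*log2(p) = 0.530702
  p = 12/44 = 0.272727: log2(p) = -1.874469, -p*log2(p) = 0.511219
H = 0.356534 + 0.500000 + 0.530702 + 0.511219 = 1.898455

H = 1.8985 bits/symbol


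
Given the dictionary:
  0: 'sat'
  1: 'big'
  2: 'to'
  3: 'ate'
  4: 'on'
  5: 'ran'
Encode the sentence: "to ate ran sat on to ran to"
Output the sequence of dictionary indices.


Look up each word in the dictionary:
  'to' -> 2
  'ate' -> 3
  'ran' -> 5
  'sat' -> 0
  'on' -> 4
  'to' -> 2
  'ran' -> 5
  'to' -> 2

Encoded: [2, 3, 5, 0, 4, 2, 5, 2]


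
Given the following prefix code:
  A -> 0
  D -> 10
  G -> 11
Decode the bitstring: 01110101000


Decoding step by step:
Bits 0 -> A
Bits 11 -> G
Bits 10 -> D
Bits 10 -> D
Bits 10 -> D
Bits 0 -> A
Bits 0 -> A


Decoded message: AGDDDAA


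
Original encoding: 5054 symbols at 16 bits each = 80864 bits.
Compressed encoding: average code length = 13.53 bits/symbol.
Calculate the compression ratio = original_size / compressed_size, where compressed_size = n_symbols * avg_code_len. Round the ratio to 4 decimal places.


original_size = n_symbols * orig_bits = 5054 * 16 = 80864 bits
compressed_size = n_symbols * avg_code_len = 5054 * 13.53 = 68380.62 bits
ratio = original_size / compressed_size = 80864 / 68380.62 = 1.1826

Compression ratio = 1.1826


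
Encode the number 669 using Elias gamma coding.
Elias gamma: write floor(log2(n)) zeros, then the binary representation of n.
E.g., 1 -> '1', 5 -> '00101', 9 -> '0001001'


num_bits = floor(log2(669)) + 1 = 10
leading_zeros = num_bits - 1 = 9
binary(669) = 1010011101

Elias gamma(669) = '000000000' + '1010011101' = 0000000001010011101 (19 bits)


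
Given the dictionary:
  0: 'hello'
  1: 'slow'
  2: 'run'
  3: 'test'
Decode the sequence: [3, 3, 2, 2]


Look up each index in the dictionary:
  3 -> 'test'
  3 -> 'test'
  2 -> 'run'
  2 -> 'run'

Decoded: "test test run run"


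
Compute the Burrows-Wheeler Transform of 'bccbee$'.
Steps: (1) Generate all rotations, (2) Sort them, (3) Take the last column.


Rotations (sorted):
  0: $bccbee -> last char: e
  1: bccbee$ -> last char: $
  2: bee$bcc -> last char: c
  3: cbee$bc -> last char: c
  4: ccbee$b -> last char: b
  5: e$bccbe -> last char: e
  6: ee$bccb -> last char: b


BWT = e$ccbeb


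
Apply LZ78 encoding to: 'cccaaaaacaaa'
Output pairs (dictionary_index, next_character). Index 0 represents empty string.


LZ78 encoding steps:
Dictionary: {0: ''}
Step 1: w='' (idx 0), next='c' -> output (0, 'c'), add 'c' as idx 1
Step 2: w='c' (idx 1), next='c' -> output (1, 'c'), add 'cc' as idx 2
Step 3: w='' (idx 0), next='a' -> output (0, 'a'), add 'a' as idx 3
Step 4: w='a' (idx 3), next='a' -> output (3, 'a'), add 'aa' as idx 4
Step 5: w='aa' (idx 4), next='c' -> output (4, 'c'), add 'aac' as idx 5
Step 6: w='aa' (idx 4), next='a' -> output (4, 'a'), add 'aaa' as idx 6


Encoded: [(0, 'c'), (1, 'c'), (0, 'a'), (3, 'a'), (4, 'c'), (4, 'a')]


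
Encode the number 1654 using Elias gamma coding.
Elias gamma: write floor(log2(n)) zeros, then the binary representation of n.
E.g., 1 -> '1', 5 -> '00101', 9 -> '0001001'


num_bits = floor(log2(1654)) + 1 = 11
leading_zeros = num_bits - 1 = 10
binary(1654) = 11001110110

Elias gamma(1654) = '0000000000' + '11001110110' = 000000000011001110110 (21 bits)


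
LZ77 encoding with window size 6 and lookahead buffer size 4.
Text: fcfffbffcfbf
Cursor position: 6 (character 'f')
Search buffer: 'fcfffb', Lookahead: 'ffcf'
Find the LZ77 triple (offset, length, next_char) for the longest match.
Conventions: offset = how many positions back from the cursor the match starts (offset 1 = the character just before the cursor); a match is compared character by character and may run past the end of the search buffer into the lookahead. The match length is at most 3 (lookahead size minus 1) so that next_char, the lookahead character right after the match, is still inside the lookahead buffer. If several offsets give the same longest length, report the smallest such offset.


Try each offset into the search buffer:
  offset=1 (pos 5, char 'b'): match length 0
  offset=2 (pos 4, char 'f'): match length 1
  offset=3 (pos 3, char 'f'): match length 2
  offset=4 (pos 2, char 'f'): match length 2
  offset=5 (pos 1, char 'c'): match length 0
  offset=6 (pos 0, char 'f'): match length 1
Longest match has length 2, found at offsets 3, 4; take the smallest, offset 3.
next_char = character at position 6 + 2 = 8 -> 'c'

Best match: offset=3, length=2 (matching 'ff' starting at position 3)
LZ77 triple: (3, 2, 'c')


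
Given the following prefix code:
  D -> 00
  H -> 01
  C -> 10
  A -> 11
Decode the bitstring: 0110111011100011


Decoding step by step:
Bits 01 -> H
Bits 10 -> C
Bits 11 -> A
Bits 10 -> C
Bits 11 -> A
Bits 10 -> C
Bits 00 -> D
Bits 11 -> A


Decoded message: HCACACDA


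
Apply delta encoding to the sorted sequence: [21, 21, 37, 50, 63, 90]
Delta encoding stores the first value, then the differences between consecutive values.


First value: 21
Deltas:
  21 - 21 = 0
  37 - 21 = 16
  50 - 37 = 13
  63 - 50 = 13
  90 - 63 = 27


Delta encoded: [21, 0, 16, 13, 13, 27]


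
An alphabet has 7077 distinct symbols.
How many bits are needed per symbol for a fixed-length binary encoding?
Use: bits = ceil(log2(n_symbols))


log2(7077) = 12.7889
Bracket: 2^12 = 4096 < 7077 <= 2^13 = 8192
So ceil(log2(7077)) = 13

bits = ceil(log2(7077)) = ceil(12.7889) = 13 bits


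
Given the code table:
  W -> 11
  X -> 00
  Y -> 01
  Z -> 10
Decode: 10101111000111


Decoding:
10 -> Z
10 -> Z
11 -> W
11 -> W
00 -> X
01 -> Y
11 -> W


Result: ZZWWXYW


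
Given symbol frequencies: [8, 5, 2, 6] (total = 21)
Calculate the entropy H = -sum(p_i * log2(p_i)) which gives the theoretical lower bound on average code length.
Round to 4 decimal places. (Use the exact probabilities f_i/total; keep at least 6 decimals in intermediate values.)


Per-symbol terms -p_i * log2(p_i) with p_i = f_i/21:
  p = 8/21 = 0.380952: log2(p) = -1.392317, -p*log2(p) = 0.530407
  p = 5/21 = 0.238095: log2(p) = -2.070389, -p*log2(p) = 0.492950
  p = 2/21 = 0.095238: log2(p) = -3.392317, -p*log2(p) = 0.323078
  p = 6/21 = 0.285714: log2(p) = -1.807355, -p*log2(p) = 0.516387
H = 0.530407 + 0.492950 + 0.323078 + 0.516387 = 1.862822

H = 1.8628 bits/symbol


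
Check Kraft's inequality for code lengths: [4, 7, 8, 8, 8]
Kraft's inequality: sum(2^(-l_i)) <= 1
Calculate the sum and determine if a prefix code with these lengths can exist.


Sum = 2^(-4) + 2^(-7) + 2^(-8) + 2^(-8) + 2^(-8)
    = 0.0625 + 0.0078125 + 0.00390625 + 0.00390625 + 0.00390625
    = 21/256 = 0.08203125
Since 0.08203125 <= 1, Kraft's inequality IS satisfied.
A prefix code with these lengths CAN exist.

Kraft sum = 0.08203125. Satisfied.


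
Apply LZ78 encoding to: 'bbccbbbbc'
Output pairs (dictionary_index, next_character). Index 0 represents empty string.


LZ78 encoding steps:
Dictionary: {0: ''}
Step 1: w='' (idx 0), next='b' -> output (0, 'b'), add 'b' as idx 1
Step 2: w='b' (idx 1), next='c' -> output (1, 'c'), add 'bc' as idx 2
Step 3: w='' (idx 0), next='c' -> output (0, 'c'), add 'c' as idx 3
Step 4: w='b' (idx 1), next='b' -> output (1, 'b'), add 'bb' as idx 4
Step 5: w='bb' (idx 4), next='c' -> output (4, 'c'), add 'bbc' as idx 5


Encoded: [(0, 'b'), (1, 'c'), (0, 'c'), (1, 'b'), (4, 'c')]


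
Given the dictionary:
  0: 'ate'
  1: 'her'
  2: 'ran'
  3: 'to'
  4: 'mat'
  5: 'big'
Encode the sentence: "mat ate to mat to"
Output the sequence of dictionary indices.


Look up each word in the dictionary:
  'mat' -> 4
  'ate' -> 0
  'to' -> 3
  'mat' -> 4
  'to' -> 3

Encoded: [4, 0, 3, 4, 3]


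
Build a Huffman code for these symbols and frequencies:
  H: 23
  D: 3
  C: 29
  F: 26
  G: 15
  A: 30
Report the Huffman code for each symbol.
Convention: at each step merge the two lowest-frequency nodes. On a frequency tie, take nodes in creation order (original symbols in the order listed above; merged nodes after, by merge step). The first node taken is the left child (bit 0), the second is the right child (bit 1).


Huffman tree construction:
Step 1: Merge D(3) + G(15) = 18
Step 2: Merge (D+G)(18) + H(23) = 41
Step 3: Merge F(26) + C(29) = 55
Step 4: Merge A(30) + ((D+G)+H)(41) = 71
Step 5: Merge (F+C)(55) + (A+((D+G)+H))(71) = 126
Read each symbol's code off the tree from the root (left child = 0, right child = 1).

Codes:
  H: 111 (length 3)
  D: 1100 (length 4)
  C: 01 (length 2)
  F: 00 (length 2)
  G: 1101 (length 4)
  A: 10 (length 2)
Average code length: 311/126 = 2.4683 bits/symbol


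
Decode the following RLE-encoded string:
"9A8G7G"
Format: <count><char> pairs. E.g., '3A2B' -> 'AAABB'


Expanding each <count><char> pair:
  9A -> 'AAAAAAAAA'
  8G -> 'GGGGGGGG'
  7G -> 'GGGGGGG'

Decoded = AAAAAAAAAGGGGGGGGGGGGGGG


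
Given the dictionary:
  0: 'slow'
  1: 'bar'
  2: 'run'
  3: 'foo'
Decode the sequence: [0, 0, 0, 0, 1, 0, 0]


Look up each index in the dictionary:
  0 -> 'slow'
  0 -> 'slow'
  0 -> 'slow'
  0 -> 'slow'
  1 -> 'bar'
  0 -> 'slow'
  0 -> 'slow'

Decoded: "slow slow slow slow bar slow slow"


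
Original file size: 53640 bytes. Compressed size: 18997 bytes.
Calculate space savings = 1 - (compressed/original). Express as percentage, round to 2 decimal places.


ratio = compressed/original = 18997/53640 = 0.354157
savings = 1 - ratio = 1 - 0.354157 = 0.645843
as a percentage: 0.645843 * 100 = 64.58%

Space savings = 1 - 18997/53640 = 64.58%


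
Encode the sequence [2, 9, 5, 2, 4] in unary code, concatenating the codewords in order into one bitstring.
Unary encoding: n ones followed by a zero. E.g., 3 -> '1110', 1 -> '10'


Encode each number as n ones followed by a terminating 0:
  2 -> 110 (3 bits)
  9 -> 1111111110 (10 bits)
  5 -> 111110 (6 bits)
  2 -> 110 (3 bits)
  4 -> 11110 (5 bits)
Total length = 3 + 10 + 6 + 3 + 5 = 27 bits.

Unary([2, 9, 5, 2, 4]) = 110111111111011111011011110 (27 bits)


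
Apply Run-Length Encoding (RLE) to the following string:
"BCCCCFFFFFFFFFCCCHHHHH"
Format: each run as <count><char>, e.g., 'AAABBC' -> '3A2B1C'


Scanning runs left to right:
  i=0: run of 'B' x 1 -> '1B'
  i=1: run of 'C' x 4 -> '4C'
  i=5: run of 'F' x 9 -> '9F'
  i=14: run of 'C' x 3 -> '3C'
  i=17: run of 'H' x 5 -> '5H'

RLE = 1B4C9F3C5H


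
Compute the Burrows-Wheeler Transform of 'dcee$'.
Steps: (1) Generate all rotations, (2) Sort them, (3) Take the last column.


Rotations (sorted):
  0: $dcee -> last char: e
  1: cee$d -> last char: d
  2: dcee$ -> last char: $
  3: e$dce -> last char: e
  4: ee$dc -> last char: c


BWT = ed$ec


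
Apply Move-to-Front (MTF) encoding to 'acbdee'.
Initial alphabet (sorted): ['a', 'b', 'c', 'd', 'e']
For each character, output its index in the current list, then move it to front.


MTF encoding:
'a': index 0 in ['a', 'b', 'c', 'd', 'e'] -> ['a', 'b', 'c', 'd', 'e']
'c': index 2 in ['a', 'b', 'c', 'd', 'e'] -> ['c', 'a', 'b', 'd', 'e']
'b': index 2 in ['c', 'a', 'b', 'd', 'e'] -> ['b', 'c', 'a', 'd', 'e']
'd': index 3 in ['b', 'c', 'a', 'd', 'e'] -> ['d', 'b', 'c', 'a', 'e']
'e': index 4 in ['d', 'b', 'c', 'a', 'e'] -> ['e', 'd', 'b', 'c', 'a']
'e': index 0 in ['e', 'd', 'b', 'c', 'a'] -> ['e', 'd', 'b', 'c', 'a']


Output: [0, 2, 2, 3, 4, 0]


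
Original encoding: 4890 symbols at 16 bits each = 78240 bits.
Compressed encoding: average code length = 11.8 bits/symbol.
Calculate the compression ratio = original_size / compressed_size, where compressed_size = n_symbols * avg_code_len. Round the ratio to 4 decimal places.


original_size = n_symbols * orig_bits = 4890 * 16 = 78240 bits
compressed_size = n_symbols * avg_code_len = 4890 * 11.8 = 57702.0 bits
ratio = original_size / compressed_size = 78240 / 57702.0 = 1.3559

Compression ratio = 1.3559


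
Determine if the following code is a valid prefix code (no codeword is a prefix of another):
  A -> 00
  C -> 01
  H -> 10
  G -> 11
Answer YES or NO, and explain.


Checking each pair (does one codeword prefix another?):
  A='00' vs C='01': no prefix
  A='00' vs H='10': no prefix
  A='00' vs G='11': no prefix
  C='01' vs A='00': no prefix
  C='01' vs H='10': no prefix
  C='01' vs G='11': no prefix
  H='10' vs A='00': no prefix
  H='10' vs C='01': no prefix
  H='10' vs G='11': no prefix
  G='11' vs A='00': no prefix
  G='11' vs C='01': no prefix
  G='11' vs H='10': no prefix
No violation found over all pairs.

YES -- this is a valid prefix code. No codeword is a prefix of any other codeword.


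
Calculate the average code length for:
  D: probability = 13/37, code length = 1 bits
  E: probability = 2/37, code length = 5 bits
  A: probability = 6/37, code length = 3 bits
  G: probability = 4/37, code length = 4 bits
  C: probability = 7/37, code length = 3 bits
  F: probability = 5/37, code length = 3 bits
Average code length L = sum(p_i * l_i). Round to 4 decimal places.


Weighted contributions p_i * l_i:
  D: (13/37) * 1 = 13/37
  E: (2/37) * 5 = 10/37
  A: (6/37) * 3 = 18/37
  G: (4/37) * 4 = 16/37
  C: (7/37) * 3 = 21/37
  F: (5/37) * 3 = 15/37
Sum = (13 + 10 + 18 + 16 + 21 + 15)/37 = 93/37

L = 93/37 = 2.5135 bits/symbol


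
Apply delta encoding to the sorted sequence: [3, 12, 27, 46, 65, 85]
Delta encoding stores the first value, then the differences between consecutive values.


First value: 3
Deltas:
  12 - 3 = 9
  27 - 12 = 15
  46 - 27 = 19
  65 - 46 = 19
  85 - 65 = 20


Delta encoded: [3, 9, 15, 19, 19, 20]


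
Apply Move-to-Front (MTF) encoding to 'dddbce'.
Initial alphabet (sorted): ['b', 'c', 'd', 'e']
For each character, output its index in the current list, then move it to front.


MTF encoding:
'd': index 2 in ['b', 'c', 'd', 'e'] -> ['d', 'b', 'c', 'e']
'd': index 0 in ['d', 'b', 'c', 'e'] -> ['d', 'b', 'c', 'e']
'd': index 0 in ['d', 'b', 'c', 'e'] -> ['d', 'b', 'c', 'e']
'b': index 1 in ['d', 'b', 'c', 'e'] -> ['b', 'd', 'c', 'e']
'c': index 2 in ['b', 'd', 'c', 'e'] -> ['c', 'b', 'd', 'e']
'e': index 3 in ['c', 'b', 'd', 'e'] -> ['e', 'c', 'b', 'd']


Output: [2, 0, 0, 1, 2, 3]


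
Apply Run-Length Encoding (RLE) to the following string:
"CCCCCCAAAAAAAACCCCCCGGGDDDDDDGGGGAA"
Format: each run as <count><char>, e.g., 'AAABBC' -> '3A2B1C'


Scanning runs left to right:
  i=0: run of 'C' x 6 -> '6C'
  i=6: run of 'A' x 8 -> '8A'
  i=14: run of 'C' x 6 -> '6C'
  i=20: run of 'G' x 3 -> '3G'
  i=23: run of 'D' x 6 -> '6D'
  i=29: run of 'G' x 4 -> '4G'
  i=33: run of 'A' x 2 -> '2A'

RLE = 6C8A6C3G6D4G2A


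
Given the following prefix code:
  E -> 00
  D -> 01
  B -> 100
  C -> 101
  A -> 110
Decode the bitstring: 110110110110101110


Decoding step by step:
Bits 110 -> A
Bits 110 -> A
Bits 110 -> A
Bits 110 -> A
Bits 101 -> C
Bits 110 -> A


Decoded message: AAAACA


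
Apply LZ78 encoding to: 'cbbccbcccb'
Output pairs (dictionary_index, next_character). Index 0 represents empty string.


LZ78 encoding steps:
Dictionary: {0: ''}
Step 1: w='' (idx 0), next='c' -> output (0, 'c'), add 'c' as idx 1
Step 2: w='' (idx 0), next='b' -> output (0, 'b'), add 'b' as idx 2
Step 3: w='b' (idx 2), next='c' -> output (2, 'c'), add 'bc' as idx 3
Step 4: w='c' (idx 1), next='b' -> output (1, 'b'), add 'cb' as idx 4
Step 5: w='c' (idx 1), next='c' -> output (1, 'c'), add 'cc' as idx 5
Step 6: w='cb' (idx 4), end of input -> output (4, '')


Encoded: [(0, 'c'), (0, 'b'), (2, 'c'), (1, 'b'), (1, 'c'), (4, '')]


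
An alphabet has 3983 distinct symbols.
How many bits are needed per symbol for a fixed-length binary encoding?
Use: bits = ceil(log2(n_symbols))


log2(3983) = 11.9596
Bracket: 2^11 = 2048 < 3983 <= 2^12 = 4096
So ceil(log2(3983)) = 12

bits = ceil(log2(3983)) = ceil(11.9596) = 12 bits


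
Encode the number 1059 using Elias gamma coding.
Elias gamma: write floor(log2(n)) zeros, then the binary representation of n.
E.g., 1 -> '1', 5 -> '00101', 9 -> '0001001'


num_bits = floor(log2(1059)) + 1 = 11
leading_zeros = num_bits - 1 = 10
binary(1059) = 10000100011

Elias gamma(1059) = '0000000000' + '10000100011' = 000000000010000100011 (21 bits)


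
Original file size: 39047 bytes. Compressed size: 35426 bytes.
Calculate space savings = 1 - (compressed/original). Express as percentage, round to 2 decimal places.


ratio = compressed/original = 35426/39047 = 0.907266
savings = 1 - ratio = 1 - 0.907266 = 0.092734
as a percentage: 0.092734 * 100 = 9.27%

Space savings = 1 - 35426/39047 = 9.27%


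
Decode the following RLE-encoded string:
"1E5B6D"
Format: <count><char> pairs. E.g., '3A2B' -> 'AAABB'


Expanding each <count><char> pair:
  1E -> 'E'
  5B -> 'BBBBB'
  6D -> 'DDDDDD'

Decoded = EBBBBBDDDDDD


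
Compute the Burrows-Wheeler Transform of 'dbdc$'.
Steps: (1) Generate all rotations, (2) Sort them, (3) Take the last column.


Rotations (sorted):
  0: $dbdc -> last char: c
  1: bdc$d -> last char: d
  2: c$dbd -> last char: d
  3: dbdc$ -> last char: $
  4: dc$db -> last char: b


BWT = cdd$b


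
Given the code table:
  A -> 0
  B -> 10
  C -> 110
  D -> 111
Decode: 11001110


Decoding:
110 -> C
0 -> A
111 -> D
0 -> A


Result: CADA


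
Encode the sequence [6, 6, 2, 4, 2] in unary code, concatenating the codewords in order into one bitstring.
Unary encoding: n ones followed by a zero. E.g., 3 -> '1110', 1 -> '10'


Encode each number as n ones followed by a terminating 0:
  6 -> 1111110 (7 bits)
  6 -> 1111110 (7 bits)
  2 -> 110 (3 bits)
  4 -> 11110 (5 bits)
  2 -> 110 (3 bits)
Total length = 7 + 7 + 3 + 5 + 3 = 25 bits.

Unary([6, 6, 2, 4, 2]) = 1111110111111011011110110 (25 bits)


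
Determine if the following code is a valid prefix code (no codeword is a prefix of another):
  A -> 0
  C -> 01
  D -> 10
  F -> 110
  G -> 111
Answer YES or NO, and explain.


Checking each pair (does one codeword prefix another?):
  A='0' vs C='01': prefix -- VIOLATION

NO -- this is NOT a valid prefix code. A (0) is a prefix of C (01).


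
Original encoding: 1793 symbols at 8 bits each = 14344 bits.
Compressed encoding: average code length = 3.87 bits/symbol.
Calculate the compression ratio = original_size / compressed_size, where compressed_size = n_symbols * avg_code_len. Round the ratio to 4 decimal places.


original_size = n_symbols * orig_bits = 1793 * 8 = 14344 bits
compressed_size = n_symbols * avg_code_len = 1793 * 3.87 = 6938.91 bits
ratio = original_size / compressed_size = 14344 / 6938.91 = 2.0672

Compression ratio = 2.0672


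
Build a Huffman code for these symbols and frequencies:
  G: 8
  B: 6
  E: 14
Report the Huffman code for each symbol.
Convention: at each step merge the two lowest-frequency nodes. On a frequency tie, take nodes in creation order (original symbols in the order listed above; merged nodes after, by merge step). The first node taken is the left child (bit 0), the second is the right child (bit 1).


Huffman tree construction:
Step 1: Merge B(6) + G(8) = 14
Step 2: Merge E(14) + (B+G)(14) = 28
Read each symbol's code off the tree from the root (left child = 0, right child = 1).

Codes:
  G: 11 (length 2)
  B: 10 (length 2)
  E: 0 (length 1)
Average code length: 42/28 = 1.5000 bits/symbol


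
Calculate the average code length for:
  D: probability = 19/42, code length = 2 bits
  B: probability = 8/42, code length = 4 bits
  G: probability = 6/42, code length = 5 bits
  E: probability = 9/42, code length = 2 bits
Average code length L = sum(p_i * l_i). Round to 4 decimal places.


Weighted contributions p_i * l_i:
  D: (19/42) * 2 = 38/42
  B: (8/42) * 4 = 32/42
  G: (6/42) * 5 = 30/42
  E: (9/42) * 2 = 18/42
Sum = (38 + 32 + 30 + 18)/42 = 118/42

L = 118/42 = 2.8095 bits/symbol


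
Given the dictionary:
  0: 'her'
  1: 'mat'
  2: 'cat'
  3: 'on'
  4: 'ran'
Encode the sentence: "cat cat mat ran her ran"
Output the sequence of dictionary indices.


Look up each word in the dictionary:
  'cat' -> 2
  'cat' -> 2
  'mat' -> 1
  'ran' -> 4
  'her' -> 0
  'ran' -> 4

Encoded: [2, 2, 1, 4, 0, 4]


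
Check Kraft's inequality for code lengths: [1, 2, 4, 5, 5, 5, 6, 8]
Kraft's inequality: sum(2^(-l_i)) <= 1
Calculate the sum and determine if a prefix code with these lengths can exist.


Sum = 2^(-1) + 2^(-2) + 2^(-4) + 2^(-5) + 2^(-5) + 2^(-5) + 2^(-6) + 2^(-8)
    = 0.5 + 0.25 + 0.0625 + 0.03125 + 0.03125 + 0.03125 + 0.015625 + 0.00390625
    = 237/256 = 0.92578125
Since 0.92578125 <= 1, Kraft's inequality IS satisfied.
A prefix code with these lengths CAN exist.

Kraft sum = 0.92578125. Satisfied.


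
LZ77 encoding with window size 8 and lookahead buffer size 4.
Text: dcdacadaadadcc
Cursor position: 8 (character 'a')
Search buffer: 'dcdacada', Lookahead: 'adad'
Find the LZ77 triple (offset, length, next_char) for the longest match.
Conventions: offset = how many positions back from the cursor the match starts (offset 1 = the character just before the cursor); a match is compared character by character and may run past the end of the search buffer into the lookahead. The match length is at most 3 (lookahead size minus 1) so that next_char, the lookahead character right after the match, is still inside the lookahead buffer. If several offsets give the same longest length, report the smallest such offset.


Try each offset into the search buffer:
  offset=1 (pos 7, char 'a'): match length 1
  offset=2 (pos 6, char 'd'): match length 0
  offset=3 (pos 5, char 'a'): match length 3
  offset=4 (pos 4, char 'c'): match length 0
  offset=5 (pos 3, char 'a'): match length 1
  offset=6 (pos 2, char 'd'): match length 0
  offset=7 (pos 1, char 'c'): match length 0
  offset=8 (pos 0, char 'd'): match length 0
Longest match has length 3 at offset 3.
next_char = character at position 8 + 3 = 11 -> 'd'

Best match: offset=3, length=3 (matching 'ada' starting at position 5)
LZ77 triple: (3, 3, 'd')


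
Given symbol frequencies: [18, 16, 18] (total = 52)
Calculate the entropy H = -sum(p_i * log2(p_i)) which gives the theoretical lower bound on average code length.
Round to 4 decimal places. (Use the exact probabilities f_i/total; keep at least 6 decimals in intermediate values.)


Per-symbol terms -p_i * log2(p_i) with p_i = f_i/52:
  p = 18/52 = 0.346154: log2(p) = -1.530515, -p*log2(p) = 0.529794
  p = 16/52 = 0.307692: log2(p) = -1.700440, -p*log2(p) = 0.523212
  p = 18/52 = 0.346154: log2(p) = -1.530515, -p*log2(p) = 0.529794
H = 0.529794 + 0.523212 + 0.529794 = 1.582800

H = 1.5828 bits/symbol


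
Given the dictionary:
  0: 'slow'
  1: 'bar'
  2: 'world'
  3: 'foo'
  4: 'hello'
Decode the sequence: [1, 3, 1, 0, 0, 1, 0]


Look up each index in the dictionary:
  1 -> 'bar'
  3 -> 'foo'
  1 -> 'bar'
  0 -> 'slow'
  0 -> 'slow'
  1 -> 'bar'
  0 -> 'slow'

Decoded: "bar foo bar slow slow bar slow"


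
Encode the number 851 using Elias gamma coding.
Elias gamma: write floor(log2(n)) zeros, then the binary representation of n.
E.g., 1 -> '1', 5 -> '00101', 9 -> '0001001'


num_bits = floor(log2(851)) + 1 = 10
leading_zeros = num_bits - 1 = 9
binary(851) = 1101010011

Elias gamma(851) = '000000000' + '1101010011' = 0000000001101010011 (19 bits)


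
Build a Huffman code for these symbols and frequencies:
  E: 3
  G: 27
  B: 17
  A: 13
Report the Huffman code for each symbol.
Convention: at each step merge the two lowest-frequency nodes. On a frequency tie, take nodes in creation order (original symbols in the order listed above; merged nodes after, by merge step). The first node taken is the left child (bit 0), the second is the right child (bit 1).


Huffman tree construction:
Step 1: Merge E(3) + A(13) = 16
Step 2: Merge (E+A)(16) + B(17) = 33
Step 3: Merge G(27) + ((E+A)+B)(33) = 60
Read each symbol's code off the tree from the root (left child = 0, right child = 1).

Codes:
  E: 100 (length 3)
  G: 0 (length 1)
  B: 11 (length 2)
  A: 101 (length 3)
Average code length: 109/60 = 1.8167 bits/symbol


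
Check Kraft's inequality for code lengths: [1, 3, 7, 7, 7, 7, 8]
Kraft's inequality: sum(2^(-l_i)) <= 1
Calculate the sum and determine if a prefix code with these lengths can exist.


Sum = 2^(-1) + 2^(-3) + 2^(-7) + 2^(-7) + 2^(-7) + 2^(-7) + 2^(-8)
    = 0.5 + 0.125 + 0.0078125 + 0.0078125 + 0.0078125 + 0.0078125 + 0.00390625
    = 169/256 = 0.66015625
Since 0.66015625 <= 1, Kraft's inequality IS satisfied.
A prefix code with these lengths CAN exist.

Kraft sum = 0.66015625. Satisfied.


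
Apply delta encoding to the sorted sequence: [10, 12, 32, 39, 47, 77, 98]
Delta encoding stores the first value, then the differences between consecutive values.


First value: 10
Deltas:
  12 - 10 = 2
  32 - 12 = 20
  39 - 32 = 7
  47 - 39 = 8
  77 - 47 = 30
  98 - 77 = 21


Delta encoded: [10, 2, 20, 7, 8, 30, 21]


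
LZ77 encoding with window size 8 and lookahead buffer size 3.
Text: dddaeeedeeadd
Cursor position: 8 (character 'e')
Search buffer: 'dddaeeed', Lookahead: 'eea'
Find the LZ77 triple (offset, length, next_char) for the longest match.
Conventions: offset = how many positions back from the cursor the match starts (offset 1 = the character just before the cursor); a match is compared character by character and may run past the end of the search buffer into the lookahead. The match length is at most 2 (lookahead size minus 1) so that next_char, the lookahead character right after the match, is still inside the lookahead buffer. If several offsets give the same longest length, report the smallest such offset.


Try each offset into the search buffer:
  offset=1 (pos 7, char 'd'): match length 0
  offset=2 (pos 6, char 'e'): match length 1
  offset=3 (pos 5, char 'e'): match length 2
  offset=4 (pos 4, char 'e'): match length 2
  offset=5 (pos 3, char 'a'): match length 0
  offset=6 (pos 2, char 'd'): match length 0
  offset=7 (pos 1, char 'd'): match length 0
  offset=8 (pos 0, char 'd'): match length 0
Longest match has length 2, found at offsets 3, 4; take the smallest, offset 3.
next_char = character at position 8 + 2 = 10 -> 'a'

Best match: offset=3, length=2 (matching 'ee' starting at position 5)
LZ77 triple: (3, 2, 'a')


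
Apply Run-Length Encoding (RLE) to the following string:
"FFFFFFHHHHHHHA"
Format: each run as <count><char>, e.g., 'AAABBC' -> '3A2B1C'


Scanning runs left to right:
  i=0: run of 'F' x 6 -> '6F'
  i=6: run of 'H' x 7 -> '7H'
  i=13: run of 'A' x 1 -> '1A'

RLE = 6F7H1A


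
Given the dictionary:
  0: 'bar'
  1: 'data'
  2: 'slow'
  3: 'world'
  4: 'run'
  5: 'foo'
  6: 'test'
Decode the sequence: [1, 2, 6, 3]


Look up each index in the dictionary:
  1 -> 'data'
  2 -> 'slow'
  6 -> 'test'
  3 -> 'world'

Decoded: "data slow test world"


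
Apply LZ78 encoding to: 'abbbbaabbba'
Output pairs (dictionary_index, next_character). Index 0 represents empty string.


LZ78 encoding steps:
Dictionary: {0: ''}
Step 1: w='' (idx 0), next='a' -> output (0, 'a'), add 'a' as idx 1
Step 2: w='' (idx 0), next='b' -> output (0, 'b'), add 'b' as idx 2
Step 3: w='b' (idx 2), next='b' -> output (2, 'b'), add 'bb' as idx 3
Step 4: w='b' (idx 2), next='a' -> output (2, 'a'), add 'ba' as idx 4
Step 5: w='a' (idx 1), next='b' -> output (1, 'b'), add 'ab' as idx 5
Step 6: w='bb' (idx 3), next='a' -> output (3, 'a'), add 'bba' as idx 6


Encoded: [(0, 'a'), (0, 'b'), (2, 'b'), (2, 'a'), (1, 'b'), (3, 'a')]


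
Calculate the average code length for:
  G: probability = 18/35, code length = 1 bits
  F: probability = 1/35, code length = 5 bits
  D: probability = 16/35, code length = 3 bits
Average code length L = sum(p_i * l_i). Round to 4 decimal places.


Weighted contributions p_i * l_i:
  G: (18/35) * 1 = 18/35
  F: (1/35) * 5 = 5/35
  D: (16/35) * 3 = 48/35
Sum = (18 + 5 + 48)/35 = 71/35

L = 71/35 = 2.0286 bits/symbol


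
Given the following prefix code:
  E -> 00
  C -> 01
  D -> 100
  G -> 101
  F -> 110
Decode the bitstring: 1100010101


Decoding step by step:
Bits 110 -> F
Bits 00 -> E
Bits 101 -> G
Bits 01 -> C


Decoded message: FEGC


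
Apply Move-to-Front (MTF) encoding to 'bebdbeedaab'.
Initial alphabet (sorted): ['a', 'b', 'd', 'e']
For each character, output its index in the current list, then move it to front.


MTF encoding:
'b': index 1 in ['a', 'b', 'd', 'e'] -> ['b', 'a', 'd', 'e']
'e': index 3 in ['b', 'a', 'd', 'e'] -> ['e', 'b', 'a', 'd']
'b': index 1 in ['e', 'b', 'a', 'd'] -> ['b', 'e', 'a', 'd']
'd': index 3 in ['b', 'e', 'a', 'd'] -> ['d', 'b', 'e', 'a']
'b': index 1 in ['d', 'b', 'e', 'a'] -> ['b', 'd', 'e', 'a']
'e': index 2 in ['b', 'd', 'e', 'a'] -> ['e', 'b', 'd', 'a']
'e': index 0 in ['e', 'b', 'd', 'a'] -> ['e', 'b', 'd', 'a']
'd': index 2 in ['e', 'b', 'd', 'a'] -> ['d', 'e', 'b', 'a']
'a': index 3 in ['d', 'e', 'b', 'a'] -> ['a', 'd', 'e', 'b']
'a': index 0 in ['a', 'd', 'e', 'b'] -> ['a', 'd', 'e', 'b']
'b': index 3 in ['a', 'd', 'e', 'b'] -> ['b', 'a', 'd', 'e']


Output: [1, 3, 1, 3, 1, 2, 0, 2, 3, 0, 3]


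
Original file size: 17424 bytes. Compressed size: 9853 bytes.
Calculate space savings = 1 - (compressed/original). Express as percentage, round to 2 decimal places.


ratio = compressed/original = 9853/17424 = 0.565484
savings = 1 - ratio = 1 - 0.565484 = 0.434516
as a percentage: 0.434516 * 100 = 43.45%

Space savings = 1 - 9853/17424 = 43.45%


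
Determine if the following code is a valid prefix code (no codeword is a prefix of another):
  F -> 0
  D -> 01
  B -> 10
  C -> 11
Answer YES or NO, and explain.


Checking each pair (does one codeword prefix another?):
  F='0' vs D='01': prefix -- VIOLATION

NO -- this is NOT a valid prefix code. F (0) is a prefix of D (01).


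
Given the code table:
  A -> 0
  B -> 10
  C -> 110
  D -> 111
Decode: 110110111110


Decoding:
110 -> C
110 -> C
111 -> D
110 -> C


Result: CCDC


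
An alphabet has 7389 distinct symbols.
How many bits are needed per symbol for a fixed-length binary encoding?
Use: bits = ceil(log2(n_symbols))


log2(7389) = 12.8512
Bracket: 2^12 = 4096 < 7389 <= 2^13 = 8192
So ceil(log2(7389)) = 13

bits = ceil(log2(7389)) = ceil(12.8512) = 13 bits


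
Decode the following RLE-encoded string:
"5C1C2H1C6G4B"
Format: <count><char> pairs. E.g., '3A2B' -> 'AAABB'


Expanding each <count><char> pair:
  5C -> 'CCCCC'
  1C -> 'C'
  2H -> 'HH'
  1C -> 'C'
  6G -> 'GGGGGG'
  4B -> 'BBBB'

Decoded = CCCCCCHHCGGGGGGBBBB


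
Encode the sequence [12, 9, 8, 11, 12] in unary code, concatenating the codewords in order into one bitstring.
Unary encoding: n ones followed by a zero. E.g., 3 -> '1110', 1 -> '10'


Encode each number as n ones followed by a terminating 0:
  12 -> 1111111111110 (13 bits)
  9 -> 1111111110 (10 bits)
  8 -> 111111110 (9 bits)
  11 -> 111111111110 (12 bits)
  12 -> 1111111111110 (13 bits)
Total length = 13 + 10 + 9 + 12 + 13 = 57 bits.

Unary([12, 9, 8, 11, 12]) = 111111111111011111111101111111101111111111101111111111110 (57 bits)


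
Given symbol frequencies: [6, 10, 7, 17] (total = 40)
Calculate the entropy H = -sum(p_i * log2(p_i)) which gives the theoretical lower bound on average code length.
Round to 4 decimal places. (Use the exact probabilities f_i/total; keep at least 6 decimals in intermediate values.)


Per-symbol terms -p_i * log2(p_i) with p_i = f_i/40:
  p = 6/40 = 0.150000: log2(p) = -2.736966, -p*log2(p) = 0.410545
  p = 10/40 = 0.250000: log2(p) = -2.000000, -p*log2(p) = 0.500000
  p = 7/40 = 0.175000: log2(p) = -2.514573, -p*log2(p) = 0.440050
  p = 17/40 = 0.425000: log2(p) = -1.234465, -p*log2(p) = 0.524648
H = 0.410545 + 0.500000 + 0.440050 + 0.524648 = 1.875243

H = 1.8752 bits/symbol


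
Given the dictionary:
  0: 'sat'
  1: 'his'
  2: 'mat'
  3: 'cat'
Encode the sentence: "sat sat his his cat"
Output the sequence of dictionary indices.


Look up each word in the dictionary:
  'sat' -> 0
  'sat' -> 0
  'his' -> 1
  'his' -> 1
  'cat' -> 3

Encoded: [0, 0, 1, 1, 3]


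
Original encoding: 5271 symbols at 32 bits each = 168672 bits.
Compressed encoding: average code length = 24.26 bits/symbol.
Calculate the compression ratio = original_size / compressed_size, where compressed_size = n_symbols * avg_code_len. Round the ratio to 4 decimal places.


original_size = n_symbols * orig_bits = 5271 * 32 = 168672 bits
compressed_size = n_symbols * avg_code_len = 5271 * 24.26 = 127874.46 bits
ratio = original_size / compressed_size = 168672 / 127874.46 = 1.319

Compression ratio = 1.319


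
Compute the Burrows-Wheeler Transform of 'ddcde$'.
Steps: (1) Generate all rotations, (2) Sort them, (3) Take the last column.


Rotations (sorted):
  0: $ddcde -> last char: e
  1: cde$dd -> last char: d
  2: dcde$d -> last char: d
  3: ddcde$ -> last char: $
  4: de$ddc -> last char: c
  5: e$ddcd -> last char: d


BWT = edd$cd


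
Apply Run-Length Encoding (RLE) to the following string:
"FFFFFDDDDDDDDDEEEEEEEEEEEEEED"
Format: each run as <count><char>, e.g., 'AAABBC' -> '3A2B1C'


Scanning runs left to right:
  i=0: run of 'F' x 5 -> '5F'
  i=5: run of 'D' x 9 -> '9D'
  i=14: run of 'E' x 14 -> '14E'
  i=28: run of 'D' x 1 -> '1D'

RLE = 5F9D14E1D


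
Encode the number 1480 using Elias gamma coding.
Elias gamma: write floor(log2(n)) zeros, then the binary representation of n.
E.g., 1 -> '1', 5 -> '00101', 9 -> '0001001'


num_bits = floor(log2(1480)) + 1 = 11
leading_zeros = num_bits - 1 = 10
binary(1480) = 10111001000

Elias gamma(1480) = '0000000000' + '10111001000' = 000000000010111001000 (21 bits)


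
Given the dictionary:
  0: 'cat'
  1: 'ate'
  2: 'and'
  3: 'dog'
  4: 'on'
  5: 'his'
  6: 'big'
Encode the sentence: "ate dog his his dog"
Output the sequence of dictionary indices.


Look up each word in the dictionary:
  'ate' -> 1
  'dog' -> 3
  'his' -> 5
  'his' -> 5
  'dog' -> 3

Encoded: [1, 3, 5, 5, 3]


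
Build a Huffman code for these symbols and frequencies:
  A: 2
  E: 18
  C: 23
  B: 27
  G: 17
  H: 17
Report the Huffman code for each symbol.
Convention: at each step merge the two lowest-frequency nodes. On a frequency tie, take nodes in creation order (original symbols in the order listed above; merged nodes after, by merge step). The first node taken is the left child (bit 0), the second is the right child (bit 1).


Huffman tree construction:
Step 1: Merge A(2) + G(17) = 19
Step 2: Merge H(17) + E(18) = 35
Step 3: Merge (A+G)(19) + C(23) = 42
Step 4: Merge B(27) + (H+E)(35) = 62
Step 5: Merge ((A+G)+C)(42) + (B+(H+E))(62) = 104
Read each symbol's code off the tree from the root (left child = 0, right child = 1).

Codes:
  A: 000 (length 3)
  E: 111 (length 3)
  C: 01 (length 2)
  B: 10 (length 2)
  G: 001 (length 3)
  H: 110 (length 3)
Average code length: 262/104 = 2.5192 bits/symbol
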